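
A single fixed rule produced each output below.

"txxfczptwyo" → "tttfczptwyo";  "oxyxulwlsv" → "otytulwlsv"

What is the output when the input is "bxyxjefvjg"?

What's happening: replace every "x" with "t".
So "bxyxjefvjg" becomes "btytjefvjg".

btytjefvjg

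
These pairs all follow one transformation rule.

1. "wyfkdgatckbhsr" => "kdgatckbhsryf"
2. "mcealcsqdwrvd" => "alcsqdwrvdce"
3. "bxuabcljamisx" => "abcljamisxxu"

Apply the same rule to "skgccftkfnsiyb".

ccftkfnsiybkg

Rule — delete the first character, then move the first 2 characters to the end (rotate left by 2).
So "skgccftkfnsiyb" becomes "ccftkfnsiybkg".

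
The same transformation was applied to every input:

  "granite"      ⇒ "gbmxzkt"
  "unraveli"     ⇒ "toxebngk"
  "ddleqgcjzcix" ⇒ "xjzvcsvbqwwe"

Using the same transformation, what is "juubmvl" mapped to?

ufoecnn

Looking at the pairs, the operation is to shift every letter 7 places backward in the alphabet (wrapping around), then move the first 3 characters to the end (rotate left by 3).
Starting from "juubmvl": after the first operation, "cnnufoe"; after the second, "ufoecnn".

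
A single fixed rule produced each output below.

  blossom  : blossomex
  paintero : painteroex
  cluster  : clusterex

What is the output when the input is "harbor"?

harborex

Each output is the input with this applied: append "ex".
For "harbor" the result is "harborex".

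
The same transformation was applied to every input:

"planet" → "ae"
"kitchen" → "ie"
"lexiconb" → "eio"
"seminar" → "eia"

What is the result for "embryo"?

eo

Looking at the pairs, the operation is to keep only the vowels.
"embryo" → "eo".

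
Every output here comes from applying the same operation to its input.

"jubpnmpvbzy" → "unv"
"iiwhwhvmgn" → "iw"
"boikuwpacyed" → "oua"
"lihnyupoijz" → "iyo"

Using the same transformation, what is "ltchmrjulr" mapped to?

tm

The transformation: delete the last 3 characters, then keep one character in every 3, starting at position 2 (positions 2nd, 5th, 8th, ...).
On "ltchmrjulr": the first step gives "ltchmrj", and the second then gives "tm".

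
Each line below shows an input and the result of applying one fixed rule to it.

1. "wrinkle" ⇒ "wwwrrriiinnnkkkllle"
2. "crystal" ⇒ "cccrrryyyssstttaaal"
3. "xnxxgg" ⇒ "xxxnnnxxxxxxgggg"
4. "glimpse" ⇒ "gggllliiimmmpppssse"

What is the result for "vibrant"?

The pattern: repeat every character 3 times, then delete the last 2 characters.
Starting from "vibrant": after the first operation, "vvviiibbbrrraaannnttt"; after the second, "vvviiibbbrrraaannnt".

vvviiibbbrrraaannnt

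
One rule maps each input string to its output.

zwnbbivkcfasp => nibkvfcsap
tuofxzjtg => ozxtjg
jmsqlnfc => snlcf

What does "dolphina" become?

Rule — swap each adjacent pair of characters (1↔2, 3↔4, ...), then delete the first 3 characters.
Applying both steps to "dolphina": "odplihan", then "lihan".
(Check on "jmsqlnfc": → "mjqsnlcf" → "snlcf" ✓)

lihan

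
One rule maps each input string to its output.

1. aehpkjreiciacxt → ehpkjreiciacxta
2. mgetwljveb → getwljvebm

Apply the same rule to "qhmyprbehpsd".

hmyprbehpsdq

Looking at the pairs, the operation is to move the first character to the end.
On "qhmyprbehpsd" that produces "hmyprbehpsdq".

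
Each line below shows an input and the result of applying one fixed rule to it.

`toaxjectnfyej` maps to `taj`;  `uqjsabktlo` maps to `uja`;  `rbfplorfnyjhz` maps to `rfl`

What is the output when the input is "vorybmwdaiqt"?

vrb

The rule is to keep every other character starting from the first (positions 1st, 3rd, 5th, ...), then keep only the first 3 characters.
Applying both steps to "vorybmwdaiqt": "vrbwaq", then "vrb".
(Check on "rbfplorfnyjhz": → "rflrnjz" → "rfl" ✓)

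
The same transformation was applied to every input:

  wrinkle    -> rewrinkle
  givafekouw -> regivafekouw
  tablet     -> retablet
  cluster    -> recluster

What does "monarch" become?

In each case the input is transformed by: prepend "re".
"monarch" → "remonarch".

remonarch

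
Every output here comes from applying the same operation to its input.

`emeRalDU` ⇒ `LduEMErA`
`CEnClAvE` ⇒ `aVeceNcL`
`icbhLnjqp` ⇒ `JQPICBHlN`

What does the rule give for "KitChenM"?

ENmkITcH

In each case the input is transformed by: move the last 3 characters to the front (rotate right by 3), then flip the case of every letter.
So "KitChenM" becomes "ENmkITcH".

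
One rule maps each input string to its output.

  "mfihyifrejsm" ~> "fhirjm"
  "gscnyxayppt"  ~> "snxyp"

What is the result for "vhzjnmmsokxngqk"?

hjmsknq

The rule is to keep every other character starting from the second (positions 2nd, 4th, 6th, ...).
For "vhzjnmmsokxngqk" the result is "hjmsknq".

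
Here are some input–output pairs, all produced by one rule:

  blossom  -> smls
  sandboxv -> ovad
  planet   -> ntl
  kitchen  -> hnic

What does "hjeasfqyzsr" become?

zrjafy

Looking at the pairs, the operation is to move the last 3 characters to the front (rotate right by 3), then keep every other character starting from the first (positions 1st, 3rd, 5th, ...).
On "hjeasfqyzsr" that produces "zrjafy".
(Check on "sandboxv": → "oxvsandb" → "ovad" ✓)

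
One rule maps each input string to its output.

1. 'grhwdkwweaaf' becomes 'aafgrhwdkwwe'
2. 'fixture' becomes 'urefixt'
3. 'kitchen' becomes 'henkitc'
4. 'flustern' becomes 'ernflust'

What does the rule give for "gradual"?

Looking at the pairs, the operation is to move the last 3 characters to the front (rotate right by 3).
For "gradual" the result is "ualgrad".

ualgrad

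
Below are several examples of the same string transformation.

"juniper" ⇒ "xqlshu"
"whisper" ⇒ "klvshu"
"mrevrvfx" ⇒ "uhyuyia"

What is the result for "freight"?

uhljkw

The rule is to delete the first character, then shift every letter 3 places forward in the alphabet (wrapping around).
Applying both steps to "freight": "reight", then "uhljkw".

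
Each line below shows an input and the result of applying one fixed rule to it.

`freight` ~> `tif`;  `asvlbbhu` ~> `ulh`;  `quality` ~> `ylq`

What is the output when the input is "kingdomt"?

Rule — swap the first and last characters, then keep one character in every 3, starting at position 1 (positions 1st, 4th, 7th, ...).
Starting from "kingdomt": after the first operation, "tingdomk"; after the second, "tgm".

tgm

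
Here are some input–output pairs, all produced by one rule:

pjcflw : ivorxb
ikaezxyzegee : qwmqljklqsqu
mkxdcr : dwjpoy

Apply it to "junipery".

kgzubqdv

The pattern: shift every letter 12 places forward in the alphabet (wrapping around), then swap the first and last characters.
"junipery" → "vgzubqdk" → "kgzubqdv".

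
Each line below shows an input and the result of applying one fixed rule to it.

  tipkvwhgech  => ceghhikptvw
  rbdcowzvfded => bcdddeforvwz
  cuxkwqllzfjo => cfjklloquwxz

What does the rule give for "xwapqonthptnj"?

ahjnnoppqttwx

Looking at the pairs, the operation is to sort the characters into alphabetical order.
On "xwapqonthptnj" that produces "ahjnnoppqttwx".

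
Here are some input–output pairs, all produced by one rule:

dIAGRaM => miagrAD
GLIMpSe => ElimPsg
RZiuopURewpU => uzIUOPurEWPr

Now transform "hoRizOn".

In each case the input is transformed by: flip the case of every letter, then swap the first and last characters.
For "hoRizOn", step one produces "HOrIZoN"; step two turns that into "NOrIZoH".
(Check on "dIAGRaM": → "DiagrAm" → "miagrAD" ✓)

NOrIZoH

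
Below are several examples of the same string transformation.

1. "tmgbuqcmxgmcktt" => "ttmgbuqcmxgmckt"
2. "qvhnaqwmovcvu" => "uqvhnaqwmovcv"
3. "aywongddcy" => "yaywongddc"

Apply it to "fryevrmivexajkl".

What's happening: move the last character to the front.
Applying that to "fryevrmivexajkl" gives "lfryevrmivexajk".

lfryevrmivexajk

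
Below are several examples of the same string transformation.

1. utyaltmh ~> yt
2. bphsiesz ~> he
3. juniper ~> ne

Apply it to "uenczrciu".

nru

Each output is the input with this applied: keep one character in every 3, starting at position 3 (positions 3rd, 6th, 9th, ...).
On "uenczrciu" that produces "nru".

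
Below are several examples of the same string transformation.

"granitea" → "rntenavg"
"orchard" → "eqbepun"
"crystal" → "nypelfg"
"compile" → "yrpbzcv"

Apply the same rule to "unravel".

Rule — move the last 2 characters to the front (rotate right by 2), then shift every letter 13 places forward in the alphabet (wrapping around) — i.e. ROT13.
For "unravel", step one produces "elunrav"; step two turns that into "ryhaeni".

ryhaeni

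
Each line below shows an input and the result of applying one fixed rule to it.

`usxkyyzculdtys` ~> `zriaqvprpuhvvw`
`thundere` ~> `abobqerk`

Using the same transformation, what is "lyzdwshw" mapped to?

What's happening: shift every letter 3 places backward in the alphabet (wrapping around), then swap the front and back halves of the string.
On "lyzdwshw": the first step gives "ivwatpet", and the second then gives "tpetivwa".

tpetivwa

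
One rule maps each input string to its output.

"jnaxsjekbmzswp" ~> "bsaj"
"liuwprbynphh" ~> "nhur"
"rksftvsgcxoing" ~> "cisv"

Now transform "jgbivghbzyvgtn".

zgbg

Each output is the input with this applied: keep one character in every 3, starting at position 3 (positions 3rd, 6th, 9th, ...), then move the last 2 characters to the front (rotate right by 2).
"jgbivghbzyvgtn" → "bgzg" → "zgbg".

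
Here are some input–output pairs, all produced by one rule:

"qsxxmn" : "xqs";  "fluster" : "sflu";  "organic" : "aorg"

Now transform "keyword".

In each case the input is transformed by: delete the last 3 characters, then move the last character to the front.
"keyword" → "keyw" → "wkey".
(Check on "qsxxmn": → "qsx" → "xqs" ✓)

wkey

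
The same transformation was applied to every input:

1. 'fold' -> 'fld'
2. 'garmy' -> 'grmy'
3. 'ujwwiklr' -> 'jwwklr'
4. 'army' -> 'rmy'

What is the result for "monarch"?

The pattern: remove every vowel.
"monarch" → "mnrch".

mnrch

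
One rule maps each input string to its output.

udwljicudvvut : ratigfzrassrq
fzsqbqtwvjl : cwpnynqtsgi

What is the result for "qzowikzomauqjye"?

In each case the input is transformed by: shift every letter 3 places backward in the alphabet (wrapping around).
Doing the same to "qzowikzomauqjye": "nwltfhwljxrngvb".

nwltfhwljxrngvb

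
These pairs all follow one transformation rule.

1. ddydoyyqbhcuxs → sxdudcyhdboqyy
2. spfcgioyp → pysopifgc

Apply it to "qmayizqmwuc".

cuqwmmaqyzi

Looking at the pairs, the operation is to move the last character to the front, then take characters alternately from the front and the back (1st, last, 2nd, 2nd-last, ...).
On "qmayizqmwuc": the first step gives "cqmayizqmwu", and the second then gives "cuqwmmaqyzi".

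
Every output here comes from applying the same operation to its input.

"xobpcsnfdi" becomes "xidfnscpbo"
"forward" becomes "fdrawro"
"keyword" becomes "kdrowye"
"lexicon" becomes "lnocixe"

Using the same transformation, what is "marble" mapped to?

Rule — reverse the string, then move the last character to the front.
Doing the same to "marble": "melbra".

melbra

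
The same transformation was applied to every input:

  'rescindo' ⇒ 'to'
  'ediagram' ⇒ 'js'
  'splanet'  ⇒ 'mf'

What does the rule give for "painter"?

The pattern: shift every letter 1 place forward in the alphabet (wrapping around), then keep one character in every 3, starting at position 3 (positions 3rd, 6th, 9th, ...).
Applying that to "painter" gives "jf".
(Check on "ediagram": → "fejbhsbn" → "js" ✓)

jf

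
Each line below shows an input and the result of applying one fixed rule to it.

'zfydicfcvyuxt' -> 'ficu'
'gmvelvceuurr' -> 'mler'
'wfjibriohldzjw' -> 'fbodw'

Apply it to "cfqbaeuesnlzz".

fael

Rule — keep one character in every 3, starting at position 2 (positions 2nd, 5th, 8th, ...).
For "cfqbaeuesnlzz" the result is "fael".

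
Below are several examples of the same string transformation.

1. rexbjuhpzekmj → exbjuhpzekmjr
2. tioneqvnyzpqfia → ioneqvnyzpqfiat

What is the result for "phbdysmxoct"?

The pattern: move the first character to the end.
Applying that to "phbdysmxoct" gives "hbdysmxoctp".

hbdysmxoctp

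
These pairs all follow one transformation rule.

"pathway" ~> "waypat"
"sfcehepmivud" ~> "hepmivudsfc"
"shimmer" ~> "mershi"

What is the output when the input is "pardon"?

onpar

The rule is to move the first 3 characters to the end (rotate left by 3), then delete the first character.
For "pardon", step one produces "donpar"; step two turns that into "onpar".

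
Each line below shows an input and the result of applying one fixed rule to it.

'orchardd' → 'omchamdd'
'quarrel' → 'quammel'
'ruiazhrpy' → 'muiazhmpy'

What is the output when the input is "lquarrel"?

The pattern: replace every "r" with "m".
"lquarrel" → "lquammel".

lquammel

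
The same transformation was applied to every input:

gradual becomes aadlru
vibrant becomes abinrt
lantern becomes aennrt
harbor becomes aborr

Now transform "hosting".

The rule is to delete the first character, then sort the characters into alphabetical order.
On "hosting" that produces "ginost".
(Check on "lantern": → "antern" → "aennrt" ✓)

ginost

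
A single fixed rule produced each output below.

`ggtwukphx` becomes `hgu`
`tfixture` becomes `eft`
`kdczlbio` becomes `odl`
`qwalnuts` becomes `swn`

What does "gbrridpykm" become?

ybi

What's happening: keep one character in every 3, starting at position 2 (positions 2nd, 5th, 8th, ...), then move the last character to the front.
"gbrridpykm" → "biy" → "ybi".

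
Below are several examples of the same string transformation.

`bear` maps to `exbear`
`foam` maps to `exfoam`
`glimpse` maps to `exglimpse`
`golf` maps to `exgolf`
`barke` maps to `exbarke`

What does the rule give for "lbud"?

exlbud

The transformation: prepend "ex".
So "lbud" becomes "exlbud".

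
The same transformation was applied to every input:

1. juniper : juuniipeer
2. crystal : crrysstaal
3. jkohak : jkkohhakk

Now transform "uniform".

Rule — repeat every character 3 times, then keep every other character starting from the second (positions 2nd, 4th, 6th, ...).
Applying both steps to "uniform": "uuunnniiifffooorrrmmm", then "unnifforrm".

unnifforrm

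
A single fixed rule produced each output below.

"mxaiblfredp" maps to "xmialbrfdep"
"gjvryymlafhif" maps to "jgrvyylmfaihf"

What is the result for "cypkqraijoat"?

What's happening: swap each adjacent pair of characters (1↔2, 3↔4, ...).
On "cypkqraijoat" that produces "yckprqiaojta".

yckprqiaojta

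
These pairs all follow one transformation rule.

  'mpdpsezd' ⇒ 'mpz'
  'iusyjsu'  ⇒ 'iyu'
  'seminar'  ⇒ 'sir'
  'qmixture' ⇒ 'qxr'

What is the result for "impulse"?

iue

The rule is to keep one character in every 3, starting at position 1 (positions 1st, 4th, 7th, ...).
Doing the same to "impulse": "iue".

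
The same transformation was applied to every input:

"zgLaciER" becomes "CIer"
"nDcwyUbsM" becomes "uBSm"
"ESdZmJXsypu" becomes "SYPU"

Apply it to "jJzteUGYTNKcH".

Each output is the input with this applied: flip the case of every letter, then keep only the last 4 characters.
Working it through for "jJzteUGYTNKcH": intermediate "JjZTEugytnkCh", final "nkCh".

nkCh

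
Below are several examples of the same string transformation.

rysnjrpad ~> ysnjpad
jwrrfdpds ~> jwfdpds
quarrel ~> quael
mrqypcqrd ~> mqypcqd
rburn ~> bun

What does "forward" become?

fowad

What's happening: remove every "r".
On "forward" that produces "fowad".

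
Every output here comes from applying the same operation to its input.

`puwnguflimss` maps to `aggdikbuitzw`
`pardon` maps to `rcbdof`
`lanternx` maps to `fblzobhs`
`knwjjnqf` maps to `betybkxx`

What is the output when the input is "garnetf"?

shtuofb

Looking at the pairs, the operation is to shift every letter 12 places backward in the alphabet (wrapping around), then move the last 3 characters to the front (rotate right by 3).
"garnetf" → "uofbsht" → "shtuofb".
(Check on "knwjjnqf": → "ybkxxbet" → "betybkxx" ✓)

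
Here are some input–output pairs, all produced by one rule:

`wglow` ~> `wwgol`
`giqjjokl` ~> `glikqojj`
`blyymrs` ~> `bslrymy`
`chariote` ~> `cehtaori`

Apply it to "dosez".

The transformation: take characters alternately from the front and the back (1st, last, 2nd, 2nd-last, ...).
Applying that to "dosez" gives "dzoes".

dzoes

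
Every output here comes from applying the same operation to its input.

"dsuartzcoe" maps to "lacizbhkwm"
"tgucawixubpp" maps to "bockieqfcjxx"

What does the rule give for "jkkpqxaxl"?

The rule is to shift every letter 8 places forward in the alphabet (wrapping around).
Doing the same to "jkkpqxaxl": "rssxyfift".

rssxyfift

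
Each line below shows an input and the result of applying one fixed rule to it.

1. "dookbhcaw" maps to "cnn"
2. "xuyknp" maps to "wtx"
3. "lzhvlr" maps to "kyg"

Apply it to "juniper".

itm

What's happening: shift every letter 1 place backward in the alphabet (wrapping around), then keep only the first 3 characters.
Starting from "juniper": after the first operation, "itmhodq"; after the second, "itm".
(Check on "dookbhcaw": → "cnnjagbzv" → "cnn" ✓)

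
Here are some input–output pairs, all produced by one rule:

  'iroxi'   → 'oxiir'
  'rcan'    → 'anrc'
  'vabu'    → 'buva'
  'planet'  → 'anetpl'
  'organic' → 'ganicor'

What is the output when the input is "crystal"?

ystalcr

The rule is to move the first 2 characters to the end (rotate left by 2).
For "crystal" the result is "ystalcr".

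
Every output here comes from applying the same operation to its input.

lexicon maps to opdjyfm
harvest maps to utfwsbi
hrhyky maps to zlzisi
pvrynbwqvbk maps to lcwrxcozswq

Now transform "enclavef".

gfwbmdof

Looking at the pairs, the operation is to reverse the string, then shift every letter 1 place forward in the alphabet (wrapping around).
On "enclavef": the first step gives "fevalcne", and the second then gives "gfwbmdof".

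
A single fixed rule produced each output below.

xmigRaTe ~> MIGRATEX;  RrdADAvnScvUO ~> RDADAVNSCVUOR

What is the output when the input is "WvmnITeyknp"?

VMNITEYKNPW

Rule — move the first character to the end, then convert every letter to uppercase.
"WvmnITeyknp" → "VMNITEYKNPW".
(Check on "RrdADAvnScvUO": → "rdADAvnScvUOR" → "RDADAVNSCVUOR" ✓)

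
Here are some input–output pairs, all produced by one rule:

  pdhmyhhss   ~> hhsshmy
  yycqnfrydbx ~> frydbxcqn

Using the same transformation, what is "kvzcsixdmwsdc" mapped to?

What's happening: delete the first 2 characters, then move the first 3 characters to the end (rotate left by 3).
Starting from "kvzcsixdmwsdc": after the first operation, "zcsixdmwsdc"; after the second, "ixdmwsdczcs".

ixdmwsdczcs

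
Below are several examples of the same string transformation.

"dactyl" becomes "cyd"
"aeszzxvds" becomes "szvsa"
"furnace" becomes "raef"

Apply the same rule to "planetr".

aerp

The pattern: keep every other character starting from the first (positions 1st, 3rd, 5th, ...), then move the first character to the end.
"planetr" → "paer" → "aerp".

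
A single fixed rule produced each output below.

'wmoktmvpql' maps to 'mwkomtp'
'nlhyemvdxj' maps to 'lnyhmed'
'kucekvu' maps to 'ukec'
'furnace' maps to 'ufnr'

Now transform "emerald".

The transformation: swap each adjacent pair of characters (1↔2, 3↔4, ...), then delete the last 3 characters.
Applying both steps to "emerald": "merelad", then "mere".

mere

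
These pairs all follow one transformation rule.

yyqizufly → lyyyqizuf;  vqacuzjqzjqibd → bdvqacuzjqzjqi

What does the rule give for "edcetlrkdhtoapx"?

pxedcetlrkdhtoa

The transformation: move the last 2 characters to the front (rotate right by 2).
Applying that to "edcetlrkdhtoapx" gives "pxedcetlrkdhtoa".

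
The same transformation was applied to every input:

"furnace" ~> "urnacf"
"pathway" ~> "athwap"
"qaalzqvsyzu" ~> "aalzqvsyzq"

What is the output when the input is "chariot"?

The pattern: swap the first and last characters, then delete the first character.
For "chariot", step one produces "tharioc"; step two turns that into "harioc".

harioc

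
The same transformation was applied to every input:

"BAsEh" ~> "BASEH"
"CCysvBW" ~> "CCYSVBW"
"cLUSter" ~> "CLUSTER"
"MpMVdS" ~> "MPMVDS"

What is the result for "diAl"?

The pattern: convert every letter to uppercase.
For "diAl" the result is "DIAL".

DIAL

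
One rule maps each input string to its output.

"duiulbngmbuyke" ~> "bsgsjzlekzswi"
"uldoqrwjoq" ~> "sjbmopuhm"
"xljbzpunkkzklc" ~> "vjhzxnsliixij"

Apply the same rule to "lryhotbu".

jpwfmrz

The pattern: delete the last character, then shift every letter 2 places backward in the alphabet (wrapping around).
Starting from "lryhotbu": after the first operation, "lryhotb"; after the second, "jpwfmrz".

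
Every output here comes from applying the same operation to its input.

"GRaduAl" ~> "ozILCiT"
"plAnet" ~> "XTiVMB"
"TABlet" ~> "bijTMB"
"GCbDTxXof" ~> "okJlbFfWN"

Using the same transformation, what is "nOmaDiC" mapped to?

VwUIlQk

Rule — shift every letter 8 places forward in the alphabet (wrapping around), then flip the case of every letter.
Applying both steps to "nOmaDiC": "vWuiLqK", then "VwUIlQk".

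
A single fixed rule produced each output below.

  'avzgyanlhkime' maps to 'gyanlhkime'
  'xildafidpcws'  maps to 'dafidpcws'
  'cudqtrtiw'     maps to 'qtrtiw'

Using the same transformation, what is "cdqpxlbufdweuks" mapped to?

pxlbufdweuks

Each output is the input with this applied: delete the first 3 characters.
For "cdqpxlbufdweuks" the result is "pxlbufdweuks".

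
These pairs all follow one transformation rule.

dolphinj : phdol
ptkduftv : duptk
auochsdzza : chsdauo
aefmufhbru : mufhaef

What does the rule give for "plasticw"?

stpla

The pattern: delete the last 3 characters, then move the first 3 characters to the end (rotate left by 3).
For "plasticw", step one produces "plast"; step two turns that into "stpla".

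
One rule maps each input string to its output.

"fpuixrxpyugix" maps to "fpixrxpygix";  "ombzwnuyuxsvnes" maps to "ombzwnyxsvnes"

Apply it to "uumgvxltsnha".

The transformation: remove every "u".
Doing the same to "uumgvxltsnha": "mgvxltsnha".

mgvxltsnha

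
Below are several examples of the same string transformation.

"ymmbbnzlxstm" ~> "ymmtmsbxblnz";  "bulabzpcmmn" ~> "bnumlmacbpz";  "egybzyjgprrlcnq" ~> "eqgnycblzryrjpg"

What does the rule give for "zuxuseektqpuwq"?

zquwxuupsqetek

The rule is to take characters alternately from the front and the back (1st, last, 2nd, 2nd-last, ...).
"zuxuseektqpuwq" → "zquwxuupsqetek".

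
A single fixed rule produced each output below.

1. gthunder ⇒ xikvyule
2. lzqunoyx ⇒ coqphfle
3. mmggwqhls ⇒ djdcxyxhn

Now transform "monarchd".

The rule is to take characters alternately from the front and the back (1st, last, 2nd, 2nd-last, ...), then shift every letter 9 places backward in the alphabet (wrapping around).
Working it through for "monarchd": intermediate "mdohncar", final "dufyetri".

dufyetri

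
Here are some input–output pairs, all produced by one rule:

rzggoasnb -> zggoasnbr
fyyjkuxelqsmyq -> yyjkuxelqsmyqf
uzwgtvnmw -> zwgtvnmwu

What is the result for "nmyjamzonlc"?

myjamzonlcn

What's happening: move the first character to the end.
On "nmyjamzonlc" that produces "myjamzonlcn".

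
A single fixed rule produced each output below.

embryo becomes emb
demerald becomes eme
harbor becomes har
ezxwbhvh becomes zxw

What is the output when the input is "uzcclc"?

uzc

Each output is the input with this applied: swap the front and back halves of the string, then keep only the last 3 characters.
Starting from "uzcclc": after the first operation, "clcuzc"; after the second, "uzc".
(Check on "harbor": → "borhar" → "har" ✓)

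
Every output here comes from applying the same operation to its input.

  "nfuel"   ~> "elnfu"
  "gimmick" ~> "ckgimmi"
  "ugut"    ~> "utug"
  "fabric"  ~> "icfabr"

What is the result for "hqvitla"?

lahqvit

The rule is to move the last 2 characters to the front (rotate right by 2).
Applying that to "hqvitla" gives "lahqvit".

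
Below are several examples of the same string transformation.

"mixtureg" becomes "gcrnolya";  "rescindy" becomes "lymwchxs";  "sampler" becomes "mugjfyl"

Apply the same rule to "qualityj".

Looking at the pairs, the operation is to shift every letter 6 places backward in the alphabet (wrapping around).
On "qualityj" that produces "koufcnsd".

koufcnsd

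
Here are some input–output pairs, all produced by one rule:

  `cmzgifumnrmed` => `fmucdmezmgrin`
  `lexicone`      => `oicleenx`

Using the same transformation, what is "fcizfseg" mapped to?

szffgcei

The pattern: take characters alternately from the front and the back (1st, last, 2nd, 2nd-last, ...), then move the last 3 characters to the front (rotate right by 3).
Doing the same to "fcizfseg": "szffgcei".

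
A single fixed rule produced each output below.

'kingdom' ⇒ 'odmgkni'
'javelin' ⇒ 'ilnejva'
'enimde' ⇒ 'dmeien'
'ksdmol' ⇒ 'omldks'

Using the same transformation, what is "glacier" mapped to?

eircgal

The rule is to move the last 2 characters to the front (rotate right by 2), then take characters alternately from the front and the back (1st, last, 2nd, 2nd-last, ...).
For "glacier", step one produces "erglaci"; step two turns that into "eircgal".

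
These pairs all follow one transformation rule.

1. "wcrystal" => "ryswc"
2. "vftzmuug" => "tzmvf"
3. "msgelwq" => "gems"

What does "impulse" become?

Rule — delete the last 3 characters, then move the first 2 characters to the end (rotate left by 2).
For "impulse", step one produces "impu"; step two turns that into "puim".

puim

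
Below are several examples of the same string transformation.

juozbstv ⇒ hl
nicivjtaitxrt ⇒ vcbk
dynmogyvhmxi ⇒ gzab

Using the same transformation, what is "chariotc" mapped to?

What's happening: shift every letter 7 places backward in the alphabet (wrapping around), then keep one character in every 3, starting at position 3 (positions 3rd, 6th, 9th, ...).
Starting from "chariotc": after the first operation, "vatkbhmv"; after the second, "th".

th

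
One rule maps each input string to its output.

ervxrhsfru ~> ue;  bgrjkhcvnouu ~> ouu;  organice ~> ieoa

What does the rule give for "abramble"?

Rule — swap the front and back halves of the string, then keep only the vowels.
On "abramble": the first step gives "mbleabra", and the second then gives "eaa".
(Check on "organice": → "niceorga" → "ieoa" ✓)

eaa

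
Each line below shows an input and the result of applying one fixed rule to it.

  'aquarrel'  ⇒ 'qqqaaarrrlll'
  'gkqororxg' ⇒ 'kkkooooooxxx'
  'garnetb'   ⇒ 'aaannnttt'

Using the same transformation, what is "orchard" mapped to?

rrrhhhrrr

The rule is to keep every other character starting from the second (positions 2nd, 4th, 6th, ...), then repeat every character 3 times.
Working it through for "orchard": intermediate "rhr", final "rrrhhhrrr".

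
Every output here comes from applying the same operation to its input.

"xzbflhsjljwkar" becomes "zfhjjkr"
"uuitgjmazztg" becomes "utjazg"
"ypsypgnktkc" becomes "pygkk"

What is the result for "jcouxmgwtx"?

cumwx

The pattern: keep every other character starting from the second (positions 2nd, 4th, 6th, ...).
On "jcouxmgwtx" that produces "cumwx".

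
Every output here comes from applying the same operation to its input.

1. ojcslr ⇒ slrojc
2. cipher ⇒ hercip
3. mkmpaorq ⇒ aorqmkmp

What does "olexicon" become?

The rule is to swap the front and back halves of the string.
For "olexicon" the result is "iconolex".

iconolex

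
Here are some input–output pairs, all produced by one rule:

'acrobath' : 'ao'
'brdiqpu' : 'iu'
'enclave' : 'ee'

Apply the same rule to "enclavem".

ee

In each case the input is transformed by: keep one character in every 3, starting at position 1 (positions 1st, 4th, 7th, ...), then keep only the vowels.
For "enclavem", step one produces "ele"; step two turns that into "ee".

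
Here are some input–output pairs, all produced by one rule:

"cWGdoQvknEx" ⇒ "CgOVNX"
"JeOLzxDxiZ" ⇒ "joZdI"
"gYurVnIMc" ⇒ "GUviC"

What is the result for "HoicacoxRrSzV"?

Rule — keep every other character starting from the first (positions 1st, 3rd, 5th, ...), then flip the case of every letter.
Working it through for "HoicacoxRrSzV": intermediate "HiaoRSV", final "hIAOrsv".

hIAOrsv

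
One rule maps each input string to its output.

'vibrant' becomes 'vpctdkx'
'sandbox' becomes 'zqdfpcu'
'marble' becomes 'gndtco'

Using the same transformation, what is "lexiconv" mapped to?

xpqekzgn

In each case the input is transformed by: reverse the string, then shift every letter 2 places forward in the alphabet (wrapping around).
"lexiconv" → "vnocixel" → "xpqekzgn".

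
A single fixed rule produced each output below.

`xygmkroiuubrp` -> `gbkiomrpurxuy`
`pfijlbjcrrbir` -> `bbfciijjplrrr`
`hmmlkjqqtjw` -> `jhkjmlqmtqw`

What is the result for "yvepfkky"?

fekkvpyy

The transformation: sort the characters into alphabetical order, then swap each adjacent pair of characters (1↔2, 3↔4, ...).
Working it through for "yvepfkky": intermediate "efkkpvyy", final "fekkvpyy".
(Check on "pfijlbjcrrbir": → "bbcfiijjlprrr" → "bbfciijjplrrr" ✓)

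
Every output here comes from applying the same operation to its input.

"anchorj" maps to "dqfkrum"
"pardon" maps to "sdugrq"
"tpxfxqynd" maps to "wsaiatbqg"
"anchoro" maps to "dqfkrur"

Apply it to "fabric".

ideulf

Rule — shift every letter 3 places forward in the alphabet (wrapping around).
"fabric" → "ideulf".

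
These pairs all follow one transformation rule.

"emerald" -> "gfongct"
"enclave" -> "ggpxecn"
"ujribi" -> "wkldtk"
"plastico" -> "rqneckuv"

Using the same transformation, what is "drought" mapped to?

fvtjqiw

The pattern: shift every letter 2 places forward in the alphabet (wrapping around), then take characters alternately from the front and the back (1st, last, 2nd, 2nd-last, ...).
Applying both steps to "drought": "ftqwijv", then "fvtjqiw".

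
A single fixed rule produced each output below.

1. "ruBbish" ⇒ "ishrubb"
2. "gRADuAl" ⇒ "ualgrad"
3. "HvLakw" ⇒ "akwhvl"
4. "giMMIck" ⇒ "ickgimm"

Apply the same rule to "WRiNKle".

Looking at the pairs, the operation is to move the last 3 characters to the front (rotate right by 3), then convert every letter to lowercase.
For "WRiNKle", step one produces "KleWRiN"; step two turns that into "klewrin".

klewrin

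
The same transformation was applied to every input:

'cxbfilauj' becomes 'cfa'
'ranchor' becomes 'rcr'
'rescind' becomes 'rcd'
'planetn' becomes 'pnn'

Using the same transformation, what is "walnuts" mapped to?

wns

The transformation: keep one character in every 3, starting at position 1 (positions 1st, 4th, 7th, ...).
For "walnuts" the result is "wns".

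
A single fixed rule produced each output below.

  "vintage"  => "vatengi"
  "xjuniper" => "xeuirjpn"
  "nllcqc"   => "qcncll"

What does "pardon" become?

The transformation: sort the characters into reverse alphabetical order, then take characters alternately from the front and the back (1st, last, 2nd, 2nd-last, ...).
"pardon" → "rponda" → "rapdon".

rapdon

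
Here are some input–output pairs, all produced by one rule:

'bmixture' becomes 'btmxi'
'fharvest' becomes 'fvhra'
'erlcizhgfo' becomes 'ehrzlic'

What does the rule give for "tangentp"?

Looking at the pairs, the operation is to delete the last 3 characters, then take characters alternately from the front and the back (1st, last, 2nd, 2nd-last, ...).
For "tangentp", step one produces "tange"; step two turns that into "teagn".
(Check on "erlcizhgfo": → "erlcizh" → "ehrzlic" ✓)

teagn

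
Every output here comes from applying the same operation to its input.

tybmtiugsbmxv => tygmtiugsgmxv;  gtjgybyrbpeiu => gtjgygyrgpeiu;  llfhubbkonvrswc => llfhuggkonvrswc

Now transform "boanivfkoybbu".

goanivfkoyggu

What's happening: replace every "b" with "g".
Doing the same to "boanivfkoybbu": "goanivfkoyggu".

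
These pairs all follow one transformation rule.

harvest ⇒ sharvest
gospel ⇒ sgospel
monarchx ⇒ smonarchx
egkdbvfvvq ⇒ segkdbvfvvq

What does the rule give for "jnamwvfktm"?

What's happening: prepend "s".
So "jnamwvfktm" becomes "sjnamwvfktm".

sjnamwvfktm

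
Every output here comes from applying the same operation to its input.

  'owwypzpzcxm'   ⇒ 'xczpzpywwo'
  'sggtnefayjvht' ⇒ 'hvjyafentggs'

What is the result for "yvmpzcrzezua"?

The pattern: delete the last character, then reverse the string.
For "yvmpzcrzezua", step one produces "yvmpzcrzezu"; step two turns that into "uzezrczpmvy".

uzezrczpmvy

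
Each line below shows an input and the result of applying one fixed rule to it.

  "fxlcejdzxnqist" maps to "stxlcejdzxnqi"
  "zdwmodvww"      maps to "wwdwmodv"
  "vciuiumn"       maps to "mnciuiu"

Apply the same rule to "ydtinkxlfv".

fvdtinkxl

Each output is the input with this applied: delete the first character, then move the last 2 characters to the front (rotate right by 2).
On "ydtinkxlfv": the first step gives "dtinkxlfv", and the second then gives "fvdtinkxl".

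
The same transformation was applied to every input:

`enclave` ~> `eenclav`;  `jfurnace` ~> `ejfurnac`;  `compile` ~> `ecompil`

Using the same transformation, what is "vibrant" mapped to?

The transformation: move the last character to the front.
For "vibrant" the result is "tvibran".

tvibran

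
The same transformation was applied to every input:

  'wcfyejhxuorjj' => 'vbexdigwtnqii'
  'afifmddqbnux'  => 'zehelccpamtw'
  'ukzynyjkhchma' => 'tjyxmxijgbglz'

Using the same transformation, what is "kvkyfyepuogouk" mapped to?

jujxexdotnfntj

The rule is to shift every letter 1 place backward in the alphabet (wrapping around).
For "kvkyfyepuogouk" the result is "jujxexdotnfntj".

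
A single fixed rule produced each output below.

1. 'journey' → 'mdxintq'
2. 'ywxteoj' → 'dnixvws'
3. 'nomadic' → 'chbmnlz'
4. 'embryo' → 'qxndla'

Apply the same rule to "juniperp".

dqoitmho

The rule is to move the last 3 characters to the front (rotate right by 3), then shift every letter 1 place backward in the alphabet (wrapping around).
Applying both steps to "juniperp": "erpjunip", then "dqoitmho".
(Check on "nomadic": → "dicnoma" → "chbmnlz" ✓)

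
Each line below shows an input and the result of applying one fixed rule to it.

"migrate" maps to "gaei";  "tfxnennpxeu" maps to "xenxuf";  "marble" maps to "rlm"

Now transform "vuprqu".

pqv

In each case the input is transformed by: move the first 2 characters to the end (rotate left by 2), then keep every other character starting from the first (positions 1st, 3rd, 5th, ...).
Applying both steps to "vuprqu": "prquvu", then "pqv".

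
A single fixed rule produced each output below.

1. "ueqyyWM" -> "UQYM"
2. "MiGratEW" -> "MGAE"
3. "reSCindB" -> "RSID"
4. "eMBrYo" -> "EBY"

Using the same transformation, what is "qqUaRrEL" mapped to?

QURE

Looking at the pairs, the operation is to keep every other character starting from the first (positions 1st, 3rd, 5th, ...), then convert every letter to uppercase.
Working it through for "qqUaRrEL": intermediate "qURE", final "QURE".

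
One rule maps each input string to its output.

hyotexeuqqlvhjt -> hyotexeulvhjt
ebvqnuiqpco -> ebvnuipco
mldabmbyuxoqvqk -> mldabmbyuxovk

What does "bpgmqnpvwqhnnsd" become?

The pattern: remove every "q".
For "bpgmqnpvwqhnnsd" the result is "bpgmnpvwhnnsd".

bpgmnpvwhnnsd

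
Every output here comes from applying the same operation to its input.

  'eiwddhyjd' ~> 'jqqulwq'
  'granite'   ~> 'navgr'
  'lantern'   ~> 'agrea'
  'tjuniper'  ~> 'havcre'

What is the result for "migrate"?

Rule — shift every letter 13 places forward in the alphabet (wrapping around) — i.e. ROT13, then delete the first 2 characters.
Working it through for "migrate": intermediate "zvtengr", final "tengr".

tengr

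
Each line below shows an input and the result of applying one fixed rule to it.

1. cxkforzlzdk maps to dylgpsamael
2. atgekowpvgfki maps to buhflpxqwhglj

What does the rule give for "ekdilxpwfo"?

What's happening: shift every letter 1 place forward in the alphabet (wrapping around).
Doing the same to "ekdilxpwfo": "flejmyqxgp".

flejmyqxgp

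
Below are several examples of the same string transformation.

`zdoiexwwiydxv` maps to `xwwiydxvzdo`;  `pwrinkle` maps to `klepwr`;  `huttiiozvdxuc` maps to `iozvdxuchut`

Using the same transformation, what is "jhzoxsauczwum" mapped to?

The rule is to move the first 3 characters to the end (rotate left by 3), then delete the first 2 characters.
"jhzoxsauczwum" → "oxsauczwumjhz" → "sauczwumjhz".
(Check on "pwrinkle": → "inklepwr" → "klepwr" ✓)

sauczwumjhz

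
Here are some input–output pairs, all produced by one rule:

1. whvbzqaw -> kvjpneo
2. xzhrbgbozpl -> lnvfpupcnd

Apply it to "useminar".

Rule — shift every letter 12 places backward in the alphabet (wrapping around), then delete the last character.
On "useminar": the first step gives "igsawbof", and the second then gives "igsawbo".

igsawbo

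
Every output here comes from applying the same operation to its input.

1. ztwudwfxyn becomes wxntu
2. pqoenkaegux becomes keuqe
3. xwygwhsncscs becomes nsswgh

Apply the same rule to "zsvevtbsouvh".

The rule is to keep every other character starting from the second (positions 2nd, 4th, 6th, ...), then move the last 3 characters to the front (rotate right by 3).
On "zsvevtbsouvh": the first step gives "setsuh", and the second then gives "suhset".

suhset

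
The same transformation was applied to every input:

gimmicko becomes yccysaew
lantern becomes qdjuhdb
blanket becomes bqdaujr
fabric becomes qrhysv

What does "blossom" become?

The transformation: move the first character to the end, then shift every letter 10 places backward in the alphabet (wrapping around).
"blossom" → "lossomb" → "beiiecr".

beiiecr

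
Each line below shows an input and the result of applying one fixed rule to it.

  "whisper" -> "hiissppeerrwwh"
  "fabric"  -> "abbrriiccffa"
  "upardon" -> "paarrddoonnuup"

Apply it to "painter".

aiinntteerrppa

What's happening: double every character, then move the first 3 characters to the end (rotate left by 3).
Applying both steps to "painter": "ppaaiinntteerr", then "aiinntteerrppa".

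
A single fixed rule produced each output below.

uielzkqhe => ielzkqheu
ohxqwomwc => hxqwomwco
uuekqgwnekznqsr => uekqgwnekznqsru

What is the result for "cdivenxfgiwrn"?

Looking at the pairs, the operation is to move the first character to the end.
Doing the same to "cdivenxfgiwrn": "divenxfgiwrnc".

divenxfgiwrnc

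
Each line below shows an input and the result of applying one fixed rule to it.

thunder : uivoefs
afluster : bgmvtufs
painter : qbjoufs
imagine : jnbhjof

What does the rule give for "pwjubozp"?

Rule — shift every letter 1 place forward in the alphabet (wrapping around).
So "pwjubozp" becomes "qxkvcpaq".

qxkvcpaq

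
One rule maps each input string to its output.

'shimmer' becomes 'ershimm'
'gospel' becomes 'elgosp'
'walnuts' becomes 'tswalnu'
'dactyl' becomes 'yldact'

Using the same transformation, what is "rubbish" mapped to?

shrubbi

In each case the input is transformed by: move the last 2 characters to the front (rotate right by 2).
So "rubbish" becomes "shrubbi".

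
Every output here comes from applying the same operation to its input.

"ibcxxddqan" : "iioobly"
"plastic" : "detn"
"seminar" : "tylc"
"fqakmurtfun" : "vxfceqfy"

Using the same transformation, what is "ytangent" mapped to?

yrpye

Each output is the input with this applied: delete the first 3 characters, then shift every letter 11 places forward in the alphabet (wrapping around).
"ytangent" → "ngent" → "yrpye".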